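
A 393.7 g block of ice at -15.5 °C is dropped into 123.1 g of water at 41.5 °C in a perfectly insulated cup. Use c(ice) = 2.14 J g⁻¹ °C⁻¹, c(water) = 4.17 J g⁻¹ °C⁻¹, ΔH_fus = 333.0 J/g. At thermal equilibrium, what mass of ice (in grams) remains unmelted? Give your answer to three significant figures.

Heat to warm all ice to 0 °C: 393.7×2.14×15.5 = 13059 J
Heat released by water cooling to 0 °C: 123.1×4.17×41.5 = 21303 J
21303 J < 13059 + 393.7×333.0 = 144161.1 J, so not all ice melts; final T = 0 °C.
Heat left for melting: 21303 − 13059 = 8244 J
Mass melted = 8244 / 333.0 = 24.76 g
Ice remaining = 393.7 − 24.76 = 368.94 g

m_ice remaining = 369 g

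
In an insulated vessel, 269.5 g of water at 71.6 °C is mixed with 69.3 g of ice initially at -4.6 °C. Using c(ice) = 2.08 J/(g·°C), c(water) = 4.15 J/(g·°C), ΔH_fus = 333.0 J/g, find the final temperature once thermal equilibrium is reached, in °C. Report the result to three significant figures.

T_f = 40.1 °C

Heat to bring ice to 0 °C and melt it: q₁ = 69.3×2.08×4.6 + 69.3×333.0 = 23740 J
Heat the water can supply cooling to 0 °C: 269.5×4.15×71.6 = 80079.2 J > q₁, so all ice melts.
Energy balance: 269.5×4.15×(71.6 − T) = 23740 + 69.3×4.15×(T − 0)
1118.425(71.6 − T) = 23740 + 287.595 T
80079.2 − 23740 = 1406.020 T
T = 56339.2 / 1406.020 = 40.07 °C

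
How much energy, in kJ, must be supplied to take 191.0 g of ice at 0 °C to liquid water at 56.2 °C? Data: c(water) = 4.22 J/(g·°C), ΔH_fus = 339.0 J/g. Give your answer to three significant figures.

q = 110 kJ

q1 (melt at 0 °C): 191.0 × 339.0 = 64749 J
q2 (heat water 0.0→56.2 °C): 191.0 × 4.22 × 56.2 = 45298 J
Total: 64749 + 45298 = 110047 J = 110 kJ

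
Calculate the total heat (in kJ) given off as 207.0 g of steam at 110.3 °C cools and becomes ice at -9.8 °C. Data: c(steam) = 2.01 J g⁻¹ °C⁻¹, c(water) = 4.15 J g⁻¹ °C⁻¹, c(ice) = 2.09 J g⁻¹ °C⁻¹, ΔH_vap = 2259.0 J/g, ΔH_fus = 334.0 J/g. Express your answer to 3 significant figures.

q = 631 kJ

q1 (cool steam 110.3→100 °C): 207.0 × 2.01 × 10.3 = 4286 J
q2 (condense at 100 °C): 207.0 × 2259.0 = 467613 J
q3 (cool water 100→0 °C): 207.0 × 4.15 × 100.0 = 85905 J
q4 (freeze at 0 °C): 207.0 × 334.0 = 69138 J
q5 (cool ice 0→-9.8 °C): 207.0 × 2.09 × 9.8 = 4240 J
Total: 4286 + 467613 + 85905 + 69138 + 4240 = 631182 J = 631 kJ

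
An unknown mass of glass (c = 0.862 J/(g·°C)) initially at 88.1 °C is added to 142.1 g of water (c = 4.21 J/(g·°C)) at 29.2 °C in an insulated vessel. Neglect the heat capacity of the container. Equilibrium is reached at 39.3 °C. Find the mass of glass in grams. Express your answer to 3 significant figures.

q_gained = (142.1 × 4.21) × (39.3 − 29.2) = 6042 J
q_lost = m × 0.862 × (88.1 − 39.3) = 42.0656 m
m = 6042 / 42.0656 = 144 g

m = 144 g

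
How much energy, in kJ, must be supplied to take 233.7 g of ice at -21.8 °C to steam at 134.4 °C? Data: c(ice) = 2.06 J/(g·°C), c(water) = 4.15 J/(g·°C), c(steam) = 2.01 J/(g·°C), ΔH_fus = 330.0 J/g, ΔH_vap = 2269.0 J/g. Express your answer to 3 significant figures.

q1 (heat ice -21.8→0.0 °C): 233.7 × 2.06 × 21.8 = 10495 J
q2 (melt at 0 °C): 233.7 × 330.0 = 77121 J
q3 (heat water 0.0→100.0 °C): 233.7 × 4.15 × 100.0 = 96986 J
q4 (vaporize at 100 °C): 233.7 × 2269.0 = 530265 J
q5 (heat steam 100.0→134.4 °C): 233.7 × 2.01 × 34.4 = 16159 J
Total: 10495 + 77121 + 96986 + 530265 + 16159 = 731026 J = 731 kJ

q = 731 kJ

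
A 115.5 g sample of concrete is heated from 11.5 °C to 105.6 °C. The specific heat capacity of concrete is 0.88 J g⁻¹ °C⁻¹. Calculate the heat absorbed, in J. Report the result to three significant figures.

q = m c ΔT = 115.5 × 0.88 × (105.6 − 11.5)
q = 115.5 × 0.88 × 94.1 = 9564 J

q = 9560 J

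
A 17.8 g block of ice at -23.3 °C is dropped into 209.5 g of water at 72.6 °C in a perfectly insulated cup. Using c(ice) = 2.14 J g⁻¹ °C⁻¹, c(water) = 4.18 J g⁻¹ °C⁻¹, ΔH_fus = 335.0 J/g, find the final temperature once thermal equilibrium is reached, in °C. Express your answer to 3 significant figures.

T_f = 59.7 °C

Heat to bring ice to 0 °C and melt it: q₁ = 17.8×2.14×23.3 + 17.8×335.0 = 6850.5 J
Heat the water can supply cooling to 0 °C: 209.5×4.18×72.6 = 63576.5 J > q₁, so all ice melts.
Energy balance: 209.5×4.18×(72.6 − T) = 6850.5 + 17.8×4.18×(T − 0)
875.71(72.6 − T) = 6850.5 + 74.404 T
63576.5 − 6850.5 = 950.114 T
T = 56726.0 / 950.114 = 59.70 °C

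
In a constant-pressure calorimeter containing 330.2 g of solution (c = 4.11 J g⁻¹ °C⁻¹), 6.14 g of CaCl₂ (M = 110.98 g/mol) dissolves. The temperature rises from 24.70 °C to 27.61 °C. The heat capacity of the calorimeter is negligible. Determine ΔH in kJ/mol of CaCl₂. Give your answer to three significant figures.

|ΔT| = |27.61 − 24.70| = 2.91 °C
|q_surr| = (330.2 × 4.11) × 2.91 = 1357.122 × 2.91 = 3949 J
n(CaCl₂) = 6.14 / 110.98 = 0.05533 mol
Temperature rose, so q_rxn = −|q_surr| = -3.949 kJ
ΔH = q_rxn / n = -71.37 kJ/mol

ΔH = -71.4 kJ/mol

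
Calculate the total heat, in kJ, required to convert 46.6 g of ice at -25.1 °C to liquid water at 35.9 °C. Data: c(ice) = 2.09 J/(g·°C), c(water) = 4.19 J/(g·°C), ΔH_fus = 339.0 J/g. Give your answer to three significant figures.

q = 25.3 kJ

q1 (heat ice -25.1→0.0 °C): 46.6 × 2.09 × 25.1 = 2445 J
q2 (melt at 0 °C): 46.6 × 339.0 = 15797 J
q3 (heat water 0.0→35.9 °C): 46.6 × 4.19 × 35.9 = 7010 J
Total: 2445 + 15797 + 7010 = 25252 J = 25.3 kJ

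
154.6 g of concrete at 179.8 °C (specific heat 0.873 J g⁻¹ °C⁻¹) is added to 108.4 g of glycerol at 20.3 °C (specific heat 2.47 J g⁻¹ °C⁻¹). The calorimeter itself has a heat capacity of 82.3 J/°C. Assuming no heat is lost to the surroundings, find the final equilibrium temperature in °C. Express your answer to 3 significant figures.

T_f = 64.7 °C

Heat lost by concrete = heat gained by glycerol + calorimeter.
(154.6)(0.873)(179.8 − T) = [(108.4)(2.47) + 82.3](T − 20.3)
134.9658 (179.8 − T) = 350.048 (T − 20.3)
24267 − 134.9658 T = 350.048 T − 7106.0
31373.0 = 485.0138 T
T = 64.68 °C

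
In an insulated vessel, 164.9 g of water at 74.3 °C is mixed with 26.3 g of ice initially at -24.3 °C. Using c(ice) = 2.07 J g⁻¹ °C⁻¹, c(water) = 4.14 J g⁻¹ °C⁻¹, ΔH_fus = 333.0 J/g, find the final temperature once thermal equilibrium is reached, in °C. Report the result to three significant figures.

Heat to bring ice to 0 °C and melt it: q₁ = 26.3×2.07×24.3 + 26.3×333.0 = 10081 J
Heat the water can supply cooling to 0 °C: 164.9×4.14×74.3 = 50723.6 J > q₁, so all ice melts.
Energy balance: 164.9×4.14×(74.3 − T) = 10081 + 26.3×4.14×(T − 0)
682.686(74.3 − T) = 10081 + 108.882 T
50723.6 − 10081 = 791.568 T
T = 40642.6 / 791.568 = 51.34 °C

T_f = 51.3 °C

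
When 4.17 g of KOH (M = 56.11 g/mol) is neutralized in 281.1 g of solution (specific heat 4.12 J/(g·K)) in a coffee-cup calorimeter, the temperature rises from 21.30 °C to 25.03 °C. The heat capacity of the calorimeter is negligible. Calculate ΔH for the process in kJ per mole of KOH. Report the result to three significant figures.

|ΔT| = |25.03 − 21.30| = 3.73 °C
|q_surr| = (281.1 × 4.12) × 3.73 = 1158.132 × 3.73 = 4320 J
n(KOH) = 4.17 / 56.11 = 0.07432 mol
Temperature rose, so q_rxn = −|q_surr| = -4.320 kJ
ΔH = q_rxn / n = -58.13 kJ/mol

ΔH = -58.1 kJ/mol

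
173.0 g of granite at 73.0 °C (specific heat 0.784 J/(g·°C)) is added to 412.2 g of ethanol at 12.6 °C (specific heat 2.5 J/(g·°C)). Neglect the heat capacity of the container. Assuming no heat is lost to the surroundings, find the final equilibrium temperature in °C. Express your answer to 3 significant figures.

Heat lost by granite = heat gained by ethanol.
(173.0)(0.784)(73.0 − T) = (412.2)(2.5)(T − 12.6)
135.632 (73.0 − T) = 1030.5 (T − 12.6)
9901.1 − 135.632 T = 1030.5 T − 12984
22885.1 = 1166.132 T
T = 19.62 °C

T_f = 19.6 °C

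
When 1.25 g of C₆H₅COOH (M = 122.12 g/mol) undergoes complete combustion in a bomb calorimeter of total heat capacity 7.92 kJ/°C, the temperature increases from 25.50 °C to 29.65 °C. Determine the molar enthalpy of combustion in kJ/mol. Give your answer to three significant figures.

ΔH = -3210 kJ/mol

ΔT = 29.65 − 25.50 = 4.15 °C
q_cal = C_cal × ΔT = 7.92 × 4.15 = 32.868 kJ
n = 1.25 / 122.12 = 0.01024 mol
q_rxn = −q_cal = -32.868 kJ
ΔH = -32.868 / 0.01024 = -3210 kJ/mol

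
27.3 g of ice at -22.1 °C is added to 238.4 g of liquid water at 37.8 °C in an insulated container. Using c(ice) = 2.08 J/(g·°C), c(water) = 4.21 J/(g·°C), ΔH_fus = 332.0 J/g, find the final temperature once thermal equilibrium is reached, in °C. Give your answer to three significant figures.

Heat to bring ice to 0 °C and melt it: q₁ = 27.3×2.08×22.1 + 27.3×332.0 = 10319 J
Heat the water can supply cooling to 0 °C: 238.4×4.21×37.8 = 37938.5 J > q₁, so all ice melts.
Energy balance: 238.4×4.21×(37.8 − T) = 10319 + 27.3×4.21×(T − 0)
1003.664(37.8 − T) = 10319 + 114.933 T
37938.5 − 10319 = 1118.597 T
T = 27619.5 / 1118.597 = 24.69 °C

T_f = 24.7 °C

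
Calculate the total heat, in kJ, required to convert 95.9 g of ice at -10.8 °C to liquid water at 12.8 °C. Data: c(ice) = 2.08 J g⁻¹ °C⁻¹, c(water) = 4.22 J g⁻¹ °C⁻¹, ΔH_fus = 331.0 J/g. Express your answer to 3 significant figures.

q1 (heat ice -10.8→0.0 °C): 95.9 × 2.08 × 10.8 = 2154 J
q2 (melt at 0 °C): 95.9 × 331.0 = 31743 J
q3 (heat water 0.0→12.8 °C): 95.9 × 4.22 × 12.8 = 5180 J
Total: 2154 + 31743 + 5180 = 39077 J = 39.1 kJ

q = 39.1 kJ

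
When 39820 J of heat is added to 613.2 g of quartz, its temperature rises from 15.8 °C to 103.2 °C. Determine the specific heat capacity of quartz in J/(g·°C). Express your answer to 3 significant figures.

c = q / (m ΔT) = 39820 / (613.2 × 87.4)
c = 39820 / 53593.68 = 0.743 J/(g·°C)

c = 0.743 J/(g·°C)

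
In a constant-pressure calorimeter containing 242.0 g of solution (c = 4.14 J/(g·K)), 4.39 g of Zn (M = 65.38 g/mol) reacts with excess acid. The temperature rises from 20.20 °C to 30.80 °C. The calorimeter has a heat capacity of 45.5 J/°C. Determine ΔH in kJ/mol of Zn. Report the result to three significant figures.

|ΔT| = |30.80 − 20.20| = 10.60 °C
|q_surr| = (242.0 × 4.14 + 45.5) × 10.60 = 1047.38 × 10.60 = 11100 J
n(Zn) = 4.39 / 65.38 = 0.06715 mol
Temperature rose, so q_rxn = −|q_surr| = -11.10 kJ
ΔH = q_rxn / n = -165.3 kJ/mol

ΔH = -165 kJ/mol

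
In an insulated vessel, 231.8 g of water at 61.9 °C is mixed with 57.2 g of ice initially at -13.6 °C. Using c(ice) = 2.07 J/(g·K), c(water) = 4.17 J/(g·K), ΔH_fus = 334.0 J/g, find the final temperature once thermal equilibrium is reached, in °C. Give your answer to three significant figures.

Heat to bring ice to 0 °C and melt it: q₁ = 57.2×2.07×13.6 + 57.2×334.0 = 20715 J
Heat the water can supply cooling to 0 °C: 231.8×4.17×61.9 = 59832.9 J > q₁, so all ice melts.
Energy balance: 231.8×4.17×(61.9 − T) = 20715 + 57.2×4.17×(T − 0)
966.606(61.9 − T) = 20715 + 238.524 T
59832.9 − 20715 = 1205.130 T
T = 39117.9 / 1205.130 = 32.46 °C

T_f = 32.5 °C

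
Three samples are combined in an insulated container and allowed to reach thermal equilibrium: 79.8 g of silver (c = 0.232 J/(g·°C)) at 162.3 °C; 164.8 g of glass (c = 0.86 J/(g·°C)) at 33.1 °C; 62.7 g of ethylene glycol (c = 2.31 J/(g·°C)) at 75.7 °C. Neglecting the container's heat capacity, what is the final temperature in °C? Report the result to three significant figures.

T_f = 61.2 °C

Σ mᵢcᵢ(T − Tᵢ) = 0  ⇒  T = Σ mᵢcᵢTᵢ / Σ mᵢcᵢ
Σ mᵢcᵢ = 79.8×0.232 + 164.8×0.86 + 62.7×2.31 = 305.0786
Σ mᵢcᵢTᵢ = 18.5136×162.3 + 141.728×33.1 + 144.837×75.7 = 18660
T = 18660 / 305.0786 = 61.16 °C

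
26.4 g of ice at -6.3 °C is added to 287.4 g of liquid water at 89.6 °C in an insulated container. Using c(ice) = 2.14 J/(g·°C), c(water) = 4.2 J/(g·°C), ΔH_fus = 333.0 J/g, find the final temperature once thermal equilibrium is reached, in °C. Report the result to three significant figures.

Heat to bring ice to 0 °C and melt it: q₁ = 26.4×2.14×6.3 + 26.4×333.0 = 9147.1 J
Heat the water can supply cooling to 0 °C: 287.4×4.2×89.6 = 108154 J > q₁, so all ice melts.
Energy balance: 287.4×4.2×(89.6 − T) = 9147.1 + 26.4×4.2×(T − 0)
1207.08(89.6 − T) = 9147.1 + 110.88 T
108154 − 9147.1 = 1317.96 T
T = 99006.9 / 1317.96 = 75.12 °C

T_f = 75.1 °C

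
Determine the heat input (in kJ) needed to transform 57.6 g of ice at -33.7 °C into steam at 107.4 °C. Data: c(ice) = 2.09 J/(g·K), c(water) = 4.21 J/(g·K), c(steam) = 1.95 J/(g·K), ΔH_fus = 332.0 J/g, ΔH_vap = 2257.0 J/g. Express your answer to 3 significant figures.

q = 178 kJ

q1 (heat ice -33.7→0.0 °C): 57.6 × 2.09 × 33.7 = 4057 J
q2 (melt at 0 °C): 57.6 × 332.0 = 19123 J
q3 (heat water 0.0→100.0 °C): 57.6 × 4.21 × 100.0 = 24250 J
q4 (vaporize at 100 °C): 57.6 × 2257.0 = 130003 J
q5 (heat steam 100.0→107.4 °C): 57.6 × 1.95 × 7.4 = 831 J
Total: 4057 + 19123 + 24250 + 130003 + 831 = 178264 J = 178 kJ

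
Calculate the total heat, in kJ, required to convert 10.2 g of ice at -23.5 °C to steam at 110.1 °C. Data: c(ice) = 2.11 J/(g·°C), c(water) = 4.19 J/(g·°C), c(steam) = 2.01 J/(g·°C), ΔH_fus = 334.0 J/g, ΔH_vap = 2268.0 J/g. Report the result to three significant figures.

q1 (heat ice -23.5→0.0 °C): 10.2 × 2.11 × 23.5 = 506 J
q2 (melt at 0 °C): 10.2 × 334.0 = 3407 J
q3 (heat water 0.0→100.0 °C): 10.2 × 4.19 × 100.0 = 4274 J
q4 (vaporize at 100 °C): 10.2 × 2268.0 = 23134 J
q5 (heat steam 100.0→110.1 °C): 10.2 × 2.01 × 10.1 = 207 J
Total: 506 + 3407 + 4274 + 23134 + 207 = 31528 J = 31.5 kJ

q = 31.5 kJ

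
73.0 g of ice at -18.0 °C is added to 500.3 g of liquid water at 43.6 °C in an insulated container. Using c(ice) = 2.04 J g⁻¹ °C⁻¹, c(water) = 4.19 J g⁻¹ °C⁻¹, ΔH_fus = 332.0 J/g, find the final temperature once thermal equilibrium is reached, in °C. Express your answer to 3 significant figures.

Heat to bring ice to 0 °C and melt it: q₁ = 73.0×2.04×18.0 + 73.0×332.0 = 26917 J
Heat the water can supply cooling to 0 °C: 500.3×4.19×43.6 = 91396.8 J > q₁, so all ice melts.
Energy balance: 500.3×4.19×(43.6 − T) = 26917 + 73.0×4.19×(T − 0)
2096.257(43.6 − T) = 26917 + 305.87 T
91396.8 − 26917 = 2402.127 T
T = 64479.8 / 2402.127 = 26.84 °C

T_f = 26.8 °C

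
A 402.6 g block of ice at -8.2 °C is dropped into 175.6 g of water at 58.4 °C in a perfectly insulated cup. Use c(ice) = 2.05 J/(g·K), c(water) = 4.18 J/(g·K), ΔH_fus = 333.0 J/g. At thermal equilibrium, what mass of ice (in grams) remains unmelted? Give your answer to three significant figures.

m_ice remaining = 294 g

Heat to warm all ice to 0 °C: 402.6×2.05×8.2 = 6767.7 J
Heat released by water cooling to 0 °C: 175.6×4.18×58.4 = 42866 J
42866 J < 6767.7 + 402.6×333.0 = 140833.5 J, so not all ice melts; final T = 0 °C.
Heat left for melting: 42866 − 6767.7 = 36098.3 J
Mass melted = 36098.3 / 333.0 = 108.4 g
Ice remaining = 402.6 − 108.4 = 294.2 g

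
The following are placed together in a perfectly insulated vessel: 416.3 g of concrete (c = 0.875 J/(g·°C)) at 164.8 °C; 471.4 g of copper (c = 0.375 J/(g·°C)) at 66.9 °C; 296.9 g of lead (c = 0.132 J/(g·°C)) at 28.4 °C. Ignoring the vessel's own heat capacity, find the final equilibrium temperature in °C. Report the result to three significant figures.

Σ mᵢcᵢ(T − Tᵢ) = 0  ⇒  T = Σ mᵢcᵢTᵢ / Σ mᵢcᵢ
Σ mᵢcᵢ = 416.3×0.875 + 471.4×0.375 + 296.9×0.132 = 580.2283
Σ mᵢcᵢTᵢ = 364.2625×164.8 + 176.775×66.9 + 39.1908×28.4 = 72970
T = 72970 / 580.2283 = 125.8 °C

T_f = 126 °C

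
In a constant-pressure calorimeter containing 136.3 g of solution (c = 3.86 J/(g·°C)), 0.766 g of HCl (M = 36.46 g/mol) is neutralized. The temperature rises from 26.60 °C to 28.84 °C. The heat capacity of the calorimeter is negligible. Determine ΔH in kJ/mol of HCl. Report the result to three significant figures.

|ΔT| = |28.84 − 26.60| = 2.24 °C
|q_surr| = (136.3 × 3.86) × 2.24 = 526.118 × 2.24 = 1179 J
n(HCl) = 0.766 / 36.46 = 0.02101 mol
Temperature rose, so q_rxn = −|q_surr| = -1.179 kJ
ΔH = q_rxn / n = -56.12 kJ/mol

ΔH = -56.1 kJ/mol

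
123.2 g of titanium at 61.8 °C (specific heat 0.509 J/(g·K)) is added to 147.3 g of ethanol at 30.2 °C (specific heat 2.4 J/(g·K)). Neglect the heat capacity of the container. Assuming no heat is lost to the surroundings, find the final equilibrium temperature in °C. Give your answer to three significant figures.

Heat lost by titanium = heat gained by ethanol.
(123.2)(0.509)(61.8 − T) = (147.3)(2.4)(T − 30.2)
62.7088 (61.8 − T) = 353.52 (T − 30.2)
3875.4 − 62.7088 T = 353.52 T − 10676
14551.4 = 416.2288 T
T = 34.96 °C

T_f = 35.0 °C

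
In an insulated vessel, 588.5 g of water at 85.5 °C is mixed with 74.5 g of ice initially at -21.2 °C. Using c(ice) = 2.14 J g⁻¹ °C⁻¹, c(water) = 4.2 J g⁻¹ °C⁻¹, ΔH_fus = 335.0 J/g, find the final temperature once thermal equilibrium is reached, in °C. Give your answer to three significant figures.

T_f = 65.7 °C

Heat to bring ice to 0 °C and melt it: q₁ = 74.5×2.14×21.2 + 74.5×335.0 = 28337 J
Heat the water can supply cooling to 0 °C: 588.5×4.2×85.5 = 211330 J > q₁, so all ice melts.
Energy balance: 588.5×4.2×(85.5 − T) = 28337 + 74.5×4.2×(T − 0)
2471.7(85.5 − T) = 28337 + 312.9 T
211330 − 28337 = 2784.6 T
T = 182993 / 2784.6 = 65.72 °C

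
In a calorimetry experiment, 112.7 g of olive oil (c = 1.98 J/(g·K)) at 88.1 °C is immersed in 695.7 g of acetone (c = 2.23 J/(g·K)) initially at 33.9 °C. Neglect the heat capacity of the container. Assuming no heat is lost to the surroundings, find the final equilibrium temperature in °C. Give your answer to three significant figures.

T_f = 40.7 °C

Heat lost by olive oil = heat gained by acetone.
(112.7)(1.98)(88.1 − T) = (695.7)(2.23)(T − 33.9)
223.146 (88.1 − T) = 1551.411 (T − 33.9)
19659 − 223.146 T = 1551.411 T − 52593
72252 = 1774.557 T
T = 40.72 °C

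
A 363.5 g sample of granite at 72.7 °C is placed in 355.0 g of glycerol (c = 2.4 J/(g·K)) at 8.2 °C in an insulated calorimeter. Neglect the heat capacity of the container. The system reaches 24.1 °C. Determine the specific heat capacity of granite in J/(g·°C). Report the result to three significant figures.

c = 0.767 J/(g·°C)

q_gained = (355.0 × 2.4) × (24.1 − 8.2) = 13550 J
q_lost = 363.5 × c × (72.7 − 24.1) = 17666.1 c
Set equal: c = 13550 / 17666.1 = 0.767 J/(g·°C)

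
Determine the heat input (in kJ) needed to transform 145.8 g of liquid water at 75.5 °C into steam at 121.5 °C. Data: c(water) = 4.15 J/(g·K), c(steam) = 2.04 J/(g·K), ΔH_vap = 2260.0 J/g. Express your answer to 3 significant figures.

q1 (heat water 75.5→100.0 °C): 145.8 × 4.15 × 24.5 = 14824 J
q2 (vaporize at 100 °C): 145.8 × 2260.0 = 329508 J
q3 (heat steam 100.0→121.5 °C): 145.8 × 2.04 × 21.5 = 6395 J
Total: 14824 + 329508 + 6395 = 350727 J = 351 kJ

q = 351 kJ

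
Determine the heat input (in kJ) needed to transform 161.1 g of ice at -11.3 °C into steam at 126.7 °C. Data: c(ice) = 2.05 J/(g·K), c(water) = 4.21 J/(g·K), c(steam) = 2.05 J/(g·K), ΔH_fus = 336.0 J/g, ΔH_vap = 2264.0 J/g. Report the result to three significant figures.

q1 (heat ice -11.3→0.0 °C): 161.1 × 2.05 × 11.3 = 3732 J
q2 (melt at 0 °C): 161.1 × 336.0 = 54130 J
q3 (heat water 0.0→100.0 °C): 161.1 × 4.21 × 100.0 = 67823 J
q4 (vaporize at 100 °C): 161.1 × 2264.0 = 364730 J
q5 (heat steam 100.0→126.7 °C): 161.1 × 2.05 × 26.7 = 8818 J
Total: 3732 + 54130 + 67823 + 364730 + 8818 = 499233 J = 499 kJ

q = 499 kJ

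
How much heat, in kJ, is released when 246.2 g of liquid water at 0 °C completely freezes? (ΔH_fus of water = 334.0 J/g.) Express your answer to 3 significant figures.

q = 82.2 kJ

q = m × ΔH_fus = 246.2 × 334.0 = 82230 J = 82.2 kJ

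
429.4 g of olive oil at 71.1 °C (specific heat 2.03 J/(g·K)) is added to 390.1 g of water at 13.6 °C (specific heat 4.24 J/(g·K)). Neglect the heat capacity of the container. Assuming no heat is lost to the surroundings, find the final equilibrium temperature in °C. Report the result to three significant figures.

Heat lost by olive oil = heat gained by water.
(429.4)(2.03)(71.1 − T) = (390.1)(4.24)(T − 13.6)
871.682 (71.1 − T) = 1654.024 (T − 13.6)
61977 − 871.682 T = 1654.024 T − 22495
84472 = 2525.706 T
T = 33.44 °C

T_f = 33.4 °C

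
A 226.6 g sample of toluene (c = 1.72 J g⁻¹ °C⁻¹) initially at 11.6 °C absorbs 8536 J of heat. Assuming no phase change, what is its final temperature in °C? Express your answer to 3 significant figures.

T_f = 33.5 °C

ΔT = q / (m c) = 8536 / (226.6 × 1.72) = 21.90 °C
T_f = 11.6 + 21.90 = 33.50 °C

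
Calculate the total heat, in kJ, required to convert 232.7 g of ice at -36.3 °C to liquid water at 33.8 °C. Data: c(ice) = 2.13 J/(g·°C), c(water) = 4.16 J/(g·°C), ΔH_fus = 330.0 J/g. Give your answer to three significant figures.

q = 128 kJ

q1 (heat ice -36.3→0.0 °C): 232.7 × 2.13 × 36.3 = 17992 J
q2 (melt at 0 °C): 232.7 × 330.0 = 76791 J
q3 (heat water 0.0→33.8 °C): 232.7 × 4.16 × 33.8 = 32719 J
Total: 17992 + 76791 + 32719 = 127502 J = 128 kJ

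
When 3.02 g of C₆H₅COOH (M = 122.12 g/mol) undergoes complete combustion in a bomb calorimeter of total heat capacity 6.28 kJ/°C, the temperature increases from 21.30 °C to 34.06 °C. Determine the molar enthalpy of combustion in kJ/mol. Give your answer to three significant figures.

ΔH = -3240 kJ/mol

ΔT = 34.06 − 21.30 = 12.76 °C
q_cal = C_cal × ΔT = 6.28 × 12.76 = 80.1328 kJ
n = 3.02 / 122.12 = 0.02473 mol
q_rxn = −q_cal = -80.1328 kJ
ΔH = -80.1328 / 0.02473 = -3240 kJ/mol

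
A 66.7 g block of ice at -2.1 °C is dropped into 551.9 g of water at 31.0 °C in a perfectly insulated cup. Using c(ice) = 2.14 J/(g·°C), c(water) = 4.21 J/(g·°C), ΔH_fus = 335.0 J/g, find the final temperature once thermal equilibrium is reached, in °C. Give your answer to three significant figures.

T_f = 19.0 °C

Heat to bring ice to 0 °C and melt it: q₁ = 66.7×2.14×2.1 + 66.7×335.0 = 22644 J
Heat the water can supply cooling to 0 °C: 551.9×4.21×31.0 = 72028.5 J > q₁, so all ice melts.
Energy balance: 551.9×4.21×(31.0 − T) = 22644 + 66.7×4.21×(T − 0)
2323.499(31.0 − T) = 22644 + 280.807 T
72028.5 − 22644 = 2604.306 T
T = 49384.5 / 2604.306 = 18.96 °C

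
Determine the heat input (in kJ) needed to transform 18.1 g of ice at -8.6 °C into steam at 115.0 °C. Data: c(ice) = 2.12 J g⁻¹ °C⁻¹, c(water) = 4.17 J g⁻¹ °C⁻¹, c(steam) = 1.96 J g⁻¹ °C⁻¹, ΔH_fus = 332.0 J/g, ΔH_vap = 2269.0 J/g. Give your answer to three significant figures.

q1 (heat ice -8.6→0.0 °C): 18.1 × 2.12 × 8.6 = 330 J
q2 (melt at 0 °C): 18.1 × 332.0 = 6009 J
q3 (heat water 0.0→100.0 °C): 18.1 × 4.17 × 100.0 = 7548 J
q4 (vaporize at 100 °C): 18.1 × 2269.0 = 41069 J
q5 (heat steam 100.0→115.0 °C): 18.1 × 1.96 × 15.0 = 532 J
Total: 330 + 6009 + 7548 + 41069 + 532 = 55488 J = 55.5 kJ

q = 55.5 kJ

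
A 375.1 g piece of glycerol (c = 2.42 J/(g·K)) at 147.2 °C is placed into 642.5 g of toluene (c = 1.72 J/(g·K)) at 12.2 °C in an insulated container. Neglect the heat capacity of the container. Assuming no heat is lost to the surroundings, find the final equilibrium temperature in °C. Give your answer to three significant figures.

T_f = 73.1 °C

Heat lost by glycerol = heat gained by toluene.
(375.1)(2.42)(147.2 − T) = (642.5)(1.72)(T − 12.2)
907.742 (147.2 − T) = 1105.1 (T − 12.2)
133620 − 907.742 T = 1105.1 T − 13482
147102 = 2012.842 T
T = 73.08 °C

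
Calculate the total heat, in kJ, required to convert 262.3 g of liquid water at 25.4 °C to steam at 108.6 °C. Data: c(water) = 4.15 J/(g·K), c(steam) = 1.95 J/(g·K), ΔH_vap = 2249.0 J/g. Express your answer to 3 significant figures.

q1 (heat water 25.4→100.0 °C): 262.3 × 4.15 × 74.6 = 81205 J
q2 (vaporize at 100 °C): 262.3 × 2249.0 = 589913 J
q3 (heat steam 100.0→108.6 °C): 262.3 × 1.95 × 8.6 = 4399 J
Total: 81205 + 589913 + 4399 = 675517 J = 676 kJ

q = 676 kJ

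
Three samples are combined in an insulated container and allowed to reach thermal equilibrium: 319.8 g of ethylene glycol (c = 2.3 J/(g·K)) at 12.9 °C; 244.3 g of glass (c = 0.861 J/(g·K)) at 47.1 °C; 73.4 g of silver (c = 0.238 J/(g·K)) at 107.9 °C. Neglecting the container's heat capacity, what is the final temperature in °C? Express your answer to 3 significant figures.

Σ mᵢcᵢ(T − Tᵢ) = 0  ⇒  T = Σ mᵢcᵢTᵢ / Σ mᵢcᵢ
Σ mᵢcᵢ = 319.8×2.3 + 244.3×0.861 + 73.4×0.238 = 963.3515
Σ mᵢcᵢTᵢ = 735.54×12.9 + 210.3423×47.1 + 17.4692×107.9 = 21281
T = 21281 / 963.3515 = 22.09 °C

T_f = 22.1 °C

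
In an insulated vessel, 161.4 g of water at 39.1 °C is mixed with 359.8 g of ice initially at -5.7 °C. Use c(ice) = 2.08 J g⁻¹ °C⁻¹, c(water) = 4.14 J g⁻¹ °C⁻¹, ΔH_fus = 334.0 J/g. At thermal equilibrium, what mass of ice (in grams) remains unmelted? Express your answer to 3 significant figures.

Heat to warm all ice to 0 °C: 359.8×2.08×5.7 = 4265.8 J
Heat released by water cooling to 0 °C: 161.4×4.14×39.1 = 26126 J
26126 J < 4265.8 + 359.8×334.0 = 124439.0 J, so not all ice melts; final T = 0 °C.
Heat left for melting: 26126 − 4265.8 = 21860.2 J
Mass melted = 21860.2 / 334.0 = 65.45 g
Ice remaining = 359.8 − 65.45 = 294.35 g

m_ice remaining = 294 g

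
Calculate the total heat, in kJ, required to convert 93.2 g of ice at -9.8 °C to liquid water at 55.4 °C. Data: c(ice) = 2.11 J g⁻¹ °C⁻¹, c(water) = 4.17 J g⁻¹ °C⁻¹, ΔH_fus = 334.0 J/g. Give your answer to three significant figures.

q1 (heat ice -9.8→0.0 °C): 93.2 × 2.11 × 9.8 = 1927 J
q2 (melt at 0 °C): 93.2 × 334.0 = 31129 J
q3 (heat water 0.0→55.4 °C): 93.2 × 4.17 × 55.4 = 21531 J
Total: 1927 + 31129 + 21531 = 54587 J = 54.6 kJ

q = 54.6 kJ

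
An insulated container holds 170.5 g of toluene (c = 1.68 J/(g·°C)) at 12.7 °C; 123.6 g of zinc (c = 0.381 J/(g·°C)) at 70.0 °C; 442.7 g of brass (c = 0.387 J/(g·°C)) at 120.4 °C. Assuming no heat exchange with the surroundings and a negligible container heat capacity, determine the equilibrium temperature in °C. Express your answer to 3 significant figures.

T_f = 54.6 °C

Σ mᵢcᵢ(T − Tᵢ) = 0  ⇒  T = Σ mᵢcᵢTᵢ / Σ mᵢcᵢ
Σ mᵢcᵢ = 170.5×1.68 + 123.6×0.381 + 442.7×0.387 = 504.8565
Σ mᵢcᵢTᵢ = 286.44×12.7 + 47.0916×70.0 + 171.3249×120.4 = 27562
T = 27562 / 504.8565 = 54.59 °C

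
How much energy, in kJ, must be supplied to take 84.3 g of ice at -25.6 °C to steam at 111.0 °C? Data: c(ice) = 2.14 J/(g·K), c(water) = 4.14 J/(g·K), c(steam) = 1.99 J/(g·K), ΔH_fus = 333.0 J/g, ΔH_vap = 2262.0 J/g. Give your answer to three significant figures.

q = 260 kJ

q1 (heat ice -25.6→0.0 °C): 84.3 × 2.14 × 25.6 = 4618 J
q2 (melt at 0 °C): 84.3 × 333.0 = 28072 J
q3 (heat water 0.0→100.0 °C): 84.3 × 4.14 × 100.0 = 34900 J
q4 (vaporize at 100 °C): 84.3 × 2262.0 = 190687 J
q5 (heat steam 100.0→111.0 °C): 84.3 × 1.99 × 11.0 = 1845 J
Total: 4618 + 28072 + 34900 + 190687 + 1845 = 260122 J = 260 kJ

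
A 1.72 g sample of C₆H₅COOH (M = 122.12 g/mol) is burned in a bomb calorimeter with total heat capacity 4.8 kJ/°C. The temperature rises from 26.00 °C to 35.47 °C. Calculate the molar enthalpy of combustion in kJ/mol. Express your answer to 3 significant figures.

ΔH = -3230 kJ/mol

ΔT = 35.47 − 26.00 = 9.47 °C
q_cal = C_cal × ΔT = 4.8 × 9.47 = 45.456 kJ
n = 1.72 / 122.12 = 0.01408 mol
q_rxn = −q_cal = -45.456 kJ
ΔH = -45.456 / 0.01408 = -3228 kJ/mol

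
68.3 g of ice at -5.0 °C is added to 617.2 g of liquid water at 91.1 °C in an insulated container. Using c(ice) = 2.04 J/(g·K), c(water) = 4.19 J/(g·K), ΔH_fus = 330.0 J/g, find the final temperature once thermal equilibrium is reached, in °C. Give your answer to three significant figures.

Heat to bring ice to 0 °C and melt it: q₁ = 68.3×2.04×5.0 + 68.3×330.0 = 23236 J
Heat the water can supply cooling to 0 °C: 617.2×4.19×91.1 = 235591 J > q₁, so all ice melts.
Energy balance: 617.2×4.19×(91.1 − T) = 23236 + 68.3×4.19×(T − 0)
2586.068(91.1 − T) = 23236 + 286.177 T
235591 − 23236 = 2872.245 T
T = 212355 / 2872.245 = 73.93 °C

T_f = 73.9 °C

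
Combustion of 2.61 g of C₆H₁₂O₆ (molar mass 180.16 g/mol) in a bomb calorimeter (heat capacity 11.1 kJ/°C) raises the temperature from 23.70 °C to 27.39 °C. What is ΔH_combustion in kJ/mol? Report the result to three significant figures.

ΔH = -2830 kJ/mol

ΔT = 27.39 − 23.70 = 3.69 °C
q_cal = C_cal × ΔT = 11.1 × 3.69 = 40.959 kJ
n = 2.61 / 180.16 = 0.01449 mol
q_rxn = −q_cal = -40.959 kJ
ΔH = -40.959 / 0.01449 = -2827 kJ/mol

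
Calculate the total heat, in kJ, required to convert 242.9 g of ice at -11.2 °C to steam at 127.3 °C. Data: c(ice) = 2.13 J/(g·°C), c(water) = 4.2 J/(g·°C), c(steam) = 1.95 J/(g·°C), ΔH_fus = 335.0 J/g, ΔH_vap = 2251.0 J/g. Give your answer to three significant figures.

q = 749 kJ

q1 (heat ice -11.2→0.0 °C): 242.9 × 2.13 × 11.2 = 5795 J
q2 (melt at 0 °C): 242.9 × 335.0 = 81372 J
q3 (heat water 0.0→100.0 °C): 242.9 × 4.2 × 100.0 = 102018 J
q4 (vaporize at 100 °C): 242.9 × 2251.0 = 546768 J
q5 (heat steam 100.0→127.3 °C): 242.9 × 1.95 × 27.3 = 12931 J
Total: 5795 + 81372 + 102018 + 546768 + 12931 = 748884 J = 749 kJ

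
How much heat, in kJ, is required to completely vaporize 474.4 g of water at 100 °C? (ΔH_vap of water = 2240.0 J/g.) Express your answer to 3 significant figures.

q = m × ΔH_vap = 474.4 × 2240.0 = 1063000 J = 1060 kJ

q = 1060 kJ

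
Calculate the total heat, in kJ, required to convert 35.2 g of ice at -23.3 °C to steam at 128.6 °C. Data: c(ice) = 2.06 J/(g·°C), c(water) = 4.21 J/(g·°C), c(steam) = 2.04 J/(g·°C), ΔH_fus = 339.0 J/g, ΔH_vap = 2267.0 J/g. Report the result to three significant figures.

q = 110 kJ

q1 (heat ice -23.3→0.0 °C): 35.2 × 2.06 × 23.3 = 1690 J
q2 (melt at 0 °C): 35.2 × 339.0 = 11933 J
q3 (heat water 0.0→100.0 °C): 35.2 × 4.21 × 100.0 = 14819 J
q4 (vaporize at 100 °C): 35.2 × 2267.0 = 79798 J
q5 (heat steam 100.0→128.6 °C): 35.2 × 2.04 × 28.6 = 2054 J
Total: 1690 + 11933 + 14819 + 79798 + 2054 = 110294 J = 110 kJ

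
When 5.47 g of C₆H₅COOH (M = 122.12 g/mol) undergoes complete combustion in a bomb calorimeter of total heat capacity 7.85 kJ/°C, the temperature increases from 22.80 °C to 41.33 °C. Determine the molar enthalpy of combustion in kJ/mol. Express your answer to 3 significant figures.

ΔH = -3250 kJ/mol

ΔT = 41.33 − 22.80 = 18.53 °C
q_cal = C_cal × ΔT = 7.85 × 18.53 = 145.4605 kJ
n = 5.47 / 122.12 = 0.04479 mol
q_rxn = −q_cal = -145.4605 kJ
ΔH = -145.4605 / 0.04479 = -3248 kJ/mol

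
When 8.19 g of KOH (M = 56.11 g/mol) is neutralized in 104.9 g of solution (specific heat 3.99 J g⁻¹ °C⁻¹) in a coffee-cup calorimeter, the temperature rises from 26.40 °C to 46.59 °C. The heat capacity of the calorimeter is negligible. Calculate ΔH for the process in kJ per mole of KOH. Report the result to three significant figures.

|ΔT| = |46.59 − 26.40| = 20.19 °C
|q_surr| = (104.9 × 3.99) × 20.19 = 418.551 × 20.19 = 8451 J
n(KOH) = 8.19 / 56.11 = 0.1460 mol
Temperature rose, so q_rxn = −|q_surr| = -8.451 kJ
ΔH = q_rxn / n = -57.88 kJ/mol

ΔH = -57.9 kJ/mol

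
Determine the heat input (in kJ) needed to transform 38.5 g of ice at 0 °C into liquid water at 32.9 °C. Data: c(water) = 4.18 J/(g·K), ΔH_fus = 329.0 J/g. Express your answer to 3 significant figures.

q1 (melt at 0 °C): 38.5 × 329.0 = 12667 J
q2 (heat water 0.0→32.9 °C): 38.5 × 4.18 × 32.9 = 5295 J
Total: 12667 + 5295 = 17962 J = 18.0 kJ

q = 18.0 kJ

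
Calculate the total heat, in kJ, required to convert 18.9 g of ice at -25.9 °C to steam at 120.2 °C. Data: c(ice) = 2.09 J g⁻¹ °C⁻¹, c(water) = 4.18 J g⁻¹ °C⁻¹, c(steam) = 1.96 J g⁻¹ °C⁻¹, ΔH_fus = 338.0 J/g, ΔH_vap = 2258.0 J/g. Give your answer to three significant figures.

q = 58.7 kJ

q1 (heat ice -25.9→0.0 °C): 18.9 × 2.09 × 25.9 = 1023 J
q2 (melt at 0 °C): 18.9 × 338.0 = 6388 J
q3 (heat water 0.0→100.0 °C): 18.9 × 4.18 × 100.0 = 7900 J
q4 (vaporize at 100 °C): 18.9 × 2258.0 = 42676 J
q5 (heat steam 100.0→120.2 °C): 18.9 × 1.96 × 20.2 = 748 J
Total: 1023 + 6388 + 7900 + 42676 + 748 = 58735 J = 58.7 kJ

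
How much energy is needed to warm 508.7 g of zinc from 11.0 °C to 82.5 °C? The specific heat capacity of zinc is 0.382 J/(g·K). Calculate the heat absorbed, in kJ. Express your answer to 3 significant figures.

q = 13.9 kJ

q = m c ΔT = 508.7 × 0.382 × (82.5 − 11.0)
q = 508.7 × 0.382 × 71.5 = 13890 J = 13.9 kJ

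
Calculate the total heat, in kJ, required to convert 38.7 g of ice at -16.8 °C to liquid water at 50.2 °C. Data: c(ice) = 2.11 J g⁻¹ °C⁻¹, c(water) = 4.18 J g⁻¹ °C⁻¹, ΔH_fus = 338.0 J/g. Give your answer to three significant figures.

q1 (heat ice -16.8→0.0 °C): 38.7 × 2.11 × 16.8 = 1372 J
q2 (melt at 0 °C): 38.7 × 338.0 = 13081 J
q3 (heat water 0.0→50.2 °C): 38.7 × 4.18 × 50.2 = 8121 J
Total: 1372 + 13081 + 8121 = 22574 J = 22.6 kJ

q = 22.6 kJ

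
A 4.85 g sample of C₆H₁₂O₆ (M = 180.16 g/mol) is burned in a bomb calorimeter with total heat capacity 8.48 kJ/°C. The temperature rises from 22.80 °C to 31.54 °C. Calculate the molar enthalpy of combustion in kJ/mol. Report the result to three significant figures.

ΔH = -2750 kJ/mol

ΔT = 31.54 − 22.80 = 8.74 °C
q_cal = C_cal × ΔT = 8.48 × 8.74 = 74.1152 kJ
n = 4.85 / 180.16 = 0.02692 mol
q_rxn = −q_cal = -74.1152 kJ
ΔH = -74.1152 / 0.02692 = -2753 kJ/mol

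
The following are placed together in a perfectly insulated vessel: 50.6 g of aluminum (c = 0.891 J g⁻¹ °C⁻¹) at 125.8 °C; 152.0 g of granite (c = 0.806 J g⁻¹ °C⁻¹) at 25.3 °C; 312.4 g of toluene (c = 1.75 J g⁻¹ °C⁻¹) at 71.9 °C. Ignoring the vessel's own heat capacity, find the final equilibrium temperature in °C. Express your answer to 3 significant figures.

T_f = 67.3 °C

Σ mᵢcᵢ(T − Tᵢ) = 0  ⇒  T = Σ mᵢcᵢTᵢ / Σ mᵢcᵢ
Σ mᵢcᵢ = 50.6×0.891 + 152.0×0.806 + 312.4×1.75 = 714.2966
Σ mᵢcᵢTᵢ = 45.0846×125.8 + 122.512×25.3 + 546.7×71.9 = 48079
T = 48079 / 714.2966 = 67.31 °C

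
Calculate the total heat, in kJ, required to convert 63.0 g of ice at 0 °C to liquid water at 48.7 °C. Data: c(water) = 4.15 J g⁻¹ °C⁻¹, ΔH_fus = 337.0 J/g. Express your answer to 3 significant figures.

q1 (melt at 0 °C): 63.0 × 337.0 = 21231 J
q2 (heat water 0.0→48.7 °C): 63.0 × 4.15 × 48.7 = 12733 J
Total: 21231 + 12733 = 33964 J = 34.0 kJ

q = 34.0 kJ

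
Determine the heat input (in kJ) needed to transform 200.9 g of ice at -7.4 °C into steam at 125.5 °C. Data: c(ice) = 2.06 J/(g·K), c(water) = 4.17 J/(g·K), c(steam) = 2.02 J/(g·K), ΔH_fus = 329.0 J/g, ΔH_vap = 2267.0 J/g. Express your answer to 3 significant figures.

q = 619 kJ

q1 (heat ice -7.4→0.0 °C): 200.9 × 2.06 × 7.4 = 3063 J
q2 (melt at 0 °C): 200.9 × 329.0 = 66096 J
q3 (heat water 0.0→100.0 °C): 200.9 × 4.17 × 100.0 = 83775 J
q4 (vaporize at 100 °C): 200.9 × 2267.0 = 455440 J
q5 (heat steam 100.0→125.5 °C): 200.9 × 2.02 × 25.5 = 10348 J
Total: 3063 + 66096 + 83775 + 455440 + 10348 = 618722 J = 619 kJ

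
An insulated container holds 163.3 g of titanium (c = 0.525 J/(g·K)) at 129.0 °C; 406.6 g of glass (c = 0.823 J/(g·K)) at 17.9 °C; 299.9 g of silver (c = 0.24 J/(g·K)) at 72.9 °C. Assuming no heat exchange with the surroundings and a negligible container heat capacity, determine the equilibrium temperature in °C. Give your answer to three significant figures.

T_f = 45.3 °C

Σ mᵢcᵢ(T − Tᵢ) = 0  ⇒  T = Σ mᵢcᵢTᵢ / Σ mᵢcᵢ
Σ mᵢcᵢ = 163.3×0.525 + 406.6×0.823 + 299.9×0.24 = 492.3403
Σ mᵢcᵢTᵢ = 85.7325×129.0 + 334.6318×17.9 + 71.976×72.9 = 22296
T = 22296 / 492.3403 = 45.29 °C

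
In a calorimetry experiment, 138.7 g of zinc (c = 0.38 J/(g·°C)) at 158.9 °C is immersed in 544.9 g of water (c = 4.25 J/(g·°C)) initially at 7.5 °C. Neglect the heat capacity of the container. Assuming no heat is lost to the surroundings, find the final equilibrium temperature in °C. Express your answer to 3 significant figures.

Heat lost by zinc = heat gained by water.
(138.7)(0.38)(158.9 − T) = (544.9)(4.25)(T − 7.5)
52.706 (158.9 − T) = 2315.825 (T − 7.5)
8375.0 − 52.706 T = 2315.825 T − 17369
25744.0 = 2368.531 T
T = 10.87 °C

T_f = 10.9 °C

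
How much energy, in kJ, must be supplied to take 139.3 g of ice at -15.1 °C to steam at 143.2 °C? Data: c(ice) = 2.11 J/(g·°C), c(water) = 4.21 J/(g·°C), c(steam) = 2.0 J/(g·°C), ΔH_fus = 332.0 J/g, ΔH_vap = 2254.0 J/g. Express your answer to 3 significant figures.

q = 435 kJ

q1 (heat ice -15.1→0.0 °C): 139.3 × 2.11 × 15.1 = 4438 J
q2 (melt at 0 °C): 139.3 × 332.0 = 46248 J
q3 (heat water 0.0→100.0 °C): 139.3 × 4.21 × 100.0 = 58645 J
q4 (vaporize at 100 °C): 139.3 × 2254.0 = 313982 J
q5 (heat steam 100.0→143.2 °C): 139.3 × 2.0 × 43.2 = 12036 J
Total: 4438 + 46248 + 58645 + 313982 + 12036 = 435349 J = 435 kJ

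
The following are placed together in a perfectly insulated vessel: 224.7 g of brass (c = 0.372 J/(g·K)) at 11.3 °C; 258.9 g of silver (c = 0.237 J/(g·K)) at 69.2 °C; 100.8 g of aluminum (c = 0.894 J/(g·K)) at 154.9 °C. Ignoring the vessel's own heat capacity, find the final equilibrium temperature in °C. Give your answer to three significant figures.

T_f = 81.5 °C

Σ mᵢcᵢ(T − Tᵢ) = 0  ⇒  T = Σ mᵢcᵢTᵢ / Σ mᵢcᵢ
Σ mᵢcᵢ = 224.7×0.372 + 258.9×0.237 + 100.8×0.894 = 235.0629
Σ mᵢcᵢTᵢ = 83.5884×11.3 + 61.3593×69.2 + 90.1152×154.9 = 19149
T = 19149 / 235.0629 = 81.46 °C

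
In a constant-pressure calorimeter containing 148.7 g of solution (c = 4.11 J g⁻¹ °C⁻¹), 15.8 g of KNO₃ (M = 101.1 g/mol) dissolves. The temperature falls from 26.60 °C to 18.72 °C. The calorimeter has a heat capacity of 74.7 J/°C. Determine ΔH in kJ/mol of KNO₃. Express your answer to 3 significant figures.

|ΔT| = |18.72 − 26.60| = 7.88 °C
|q_surr| = (148.7 × 4.11 + 74.7) × 7.88 = 685.857 × 7.88 = 5405 J
n(KNO₃) = 15.8 / 101.1 = 0.1563 mol
Temperature fell, so q_rxn = +|q_surr| = 5.405 kJ
ΔH = q_rxn / n = 34.58 kJ/mol

ΔH = 34.6 kJ/mol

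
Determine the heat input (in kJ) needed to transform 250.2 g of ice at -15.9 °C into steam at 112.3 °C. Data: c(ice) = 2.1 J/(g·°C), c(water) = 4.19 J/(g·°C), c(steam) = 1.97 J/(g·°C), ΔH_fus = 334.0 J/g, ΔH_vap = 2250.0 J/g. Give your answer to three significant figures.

q = 766 kJ

q1 (heat ice -15.9→0.0 °C): 250.2 × 2.1 × 15.9 = 8354 J
q2 (melt at 0 °C): 250.2 × 334.0 = 83567 J
q3 (heat water 0.0→100.0 °C): 250.2 × 4.19 × 100.0 = 104834 J
q4 (vaporize at 100 °C): 250.2 × 2250.0 = 562950 J
q5 (heat steam 100.0→112.3 °C): 250.2 × 1.97 × 12.3 = 6063 J
Total: 8354 + 83567 + 104834 + 562950 + 6063 = 765768 J = 766 kJ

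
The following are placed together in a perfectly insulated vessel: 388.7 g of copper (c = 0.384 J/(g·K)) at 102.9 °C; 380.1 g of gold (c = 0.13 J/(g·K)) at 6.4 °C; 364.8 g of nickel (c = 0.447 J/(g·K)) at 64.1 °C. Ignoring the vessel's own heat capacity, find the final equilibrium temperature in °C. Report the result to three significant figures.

T_f = 72.2 °C

Σ mᵢcᵢ(T − Tᵢ) = 0  ⇒  T = Σ mᵢcᵢTᵢ / Σ mᵢcᵢ
Σ mᵢcᵢ = 388.7×0.384 + 380.1×0.13 + 364.8×0.447 = 361.7394
Σ mᵢcᵢTᵢ = 149.2608×102.9 + 49.413×6.4 + 163.0656×64.1 = 26128
T = 26128 / 361.7394 = 72.23 °C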